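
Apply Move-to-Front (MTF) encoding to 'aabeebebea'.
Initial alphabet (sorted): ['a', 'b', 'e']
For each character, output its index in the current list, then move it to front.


MTF encoding:
'a': index 0 in ['a', 'b', 'e'] -> ['a', 'b', 'e']
'a': index 0 in ['a', 'b', 'e'] -> ['a', 'b', 'e']
'b': index 1 in ['a', 'b', 'e'] -> ['b', 'a', 'e']
'e': index 2 in ['b', 'a', 'e'] -> ['e', 'b', 'a']
'e': index 0 in ['e', 'b', 'a'] -> ['e', 'b', 'a']
'b': index 1 in ['e', 'b', 'a'] -> ['b', 'e', 'a']
'e': index 1 in ['b', 'e', 'a'] -> ['e', 'b', 'a']
'b': index 1 in ['e', 'b', 'a'] -> ['b', 'e', 'a']
'e': index 1 in ['b', 'e', 'a'] -> ['e', 'b', 'a']
'a': index 2 in ['e', 'b', 'a'] -> ['a', 'e', 'b']


Output: [0, 0, 1, 2, 0, 1, 1, 1, 1, 2]


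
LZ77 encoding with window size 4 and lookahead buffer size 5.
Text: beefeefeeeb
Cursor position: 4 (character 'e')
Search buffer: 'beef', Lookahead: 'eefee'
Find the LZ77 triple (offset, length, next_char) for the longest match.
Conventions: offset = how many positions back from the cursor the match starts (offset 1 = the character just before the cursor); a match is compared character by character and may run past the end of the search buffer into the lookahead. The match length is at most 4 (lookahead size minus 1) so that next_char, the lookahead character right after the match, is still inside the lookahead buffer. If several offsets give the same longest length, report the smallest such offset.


Try each offset into the search buffer:
  offset=1 (pos 3, char 'f'): match length 0
  offset=2 (pos 2, char 'e'): match length 1
  offset=3 (pos 1, char 'e'): match length 4
  offset=4 (pos 0, char 'b'): match length 0
Longest match has length 4 at offset 3.
next_char = character at position 4 + 4 = 8 -> 'e'

Best match: offset=3, length=4 (matching 'eefe' starting at position 1)
LZ77 triple: (3, 4, 'e')


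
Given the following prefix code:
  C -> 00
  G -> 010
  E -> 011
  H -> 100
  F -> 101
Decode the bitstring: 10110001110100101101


Decoding step by step:
Bits 101 -> F
Bits 100 -> H
Bits 011 -> E
Bits 101 -> F
Bits 00 -> C
Bits 101 -> F
Bits 101 -> F


Decoded message: FHEFCFF


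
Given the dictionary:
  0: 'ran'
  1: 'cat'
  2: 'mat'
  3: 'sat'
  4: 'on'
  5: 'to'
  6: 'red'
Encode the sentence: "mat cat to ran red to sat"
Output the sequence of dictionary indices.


Look up each word in the dictionary:
  'mat' -> 2
  'cat' -> 1
  'to' -> 5
  'ran' -> 0
  'red' -> 6
  'to' -> 5
  'sat' -> 3

Encoded: [2, 1, 5, 0, 6, 5, 3]


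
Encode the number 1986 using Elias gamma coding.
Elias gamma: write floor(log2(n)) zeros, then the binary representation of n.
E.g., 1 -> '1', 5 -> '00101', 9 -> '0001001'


num_bits = floor(log2(1986)) + 1 = 11
leading_zeros = num_bits - 1 = 10
binary(1986) = 11111000010

Elias gamma(1986) = '0000000000' + '11111000010' = 000000000011111000010 (21 bits)


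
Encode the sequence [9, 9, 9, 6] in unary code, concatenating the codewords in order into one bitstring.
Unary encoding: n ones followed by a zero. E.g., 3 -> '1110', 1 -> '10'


Encode each number as n ones followed by a terminating 0:
  9 -> 1111111110 (10 bits)
  9 -> 1111111110 (10 bits)
  9 -> 1111111110 (10 bits)
  6 -> 1111110 (7 bits)
Total length = 10 + 10 + 10 + 7 = 37 bits.

Unary([9, 9, 9, 6]) = 1111111110111111111011111111101111110 (37 bits)


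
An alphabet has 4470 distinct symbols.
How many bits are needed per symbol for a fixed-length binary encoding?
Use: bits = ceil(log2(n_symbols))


log2(4470) = 12.1261
Bracket: 2^12 = 4096 < 4470 <= 2^13 = 8192
So ceil(log2(4470)) = 13

bits = ceil(log2(4470)) = ceil(12.1261) = 13 bits


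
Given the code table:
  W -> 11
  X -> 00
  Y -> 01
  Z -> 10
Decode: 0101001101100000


Decoding:
01 -> Y
01 -> Y
00 -> X
11 -> W
01 -> Y
10 -> Z
00 -> X
00 -> X


Result: YYXWYZXX


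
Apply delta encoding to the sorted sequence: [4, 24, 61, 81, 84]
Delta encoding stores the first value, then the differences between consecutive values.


First value: 4
Deltas:
  24 - 4 = 20
  61 - 24 = 37
  81 - 61 = 20
  84 - 81 = 3


Delta encoded: [4, 20, 37, 20, 3]


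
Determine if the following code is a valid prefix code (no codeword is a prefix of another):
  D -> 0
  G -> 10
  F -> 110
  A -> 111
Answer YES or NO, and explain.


Checking each pair (does one codeword prefix another?):
  D='0' vs G='10': no prefix
  D='0' vs F='110': no prefix
  D='0' vs A='111': no prefix
  G='10' vs D='0': no prefix
  G='10' vs F='110': no prefix
  G='10' vs A='111': no prefix
  F='110' vs D='0': no prefix
  F='110' vs G='10': no prefix
  F='110' vs A='111': no prefix
  A='111' vs D='0': no prefix
  A='111' vs G='10': no prefix
  A='111' vs F='110': no prefix
No violation found over all pairs.

YES -- this is a valid prefix code. No codeword is a prefix of any other codeword.


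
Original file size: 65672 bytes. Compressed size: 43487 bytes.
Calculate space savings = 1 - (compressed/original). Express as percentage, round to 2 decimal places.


ratio = compressed/original = 43487/65672 = 0.662185
savings = 1 - ratio = 1 - 0.662185 = 0.337815
as a percentage: 0.337815 * 100 = 33.78%

Space savings = 1 - 43487/65672 = 33.78%


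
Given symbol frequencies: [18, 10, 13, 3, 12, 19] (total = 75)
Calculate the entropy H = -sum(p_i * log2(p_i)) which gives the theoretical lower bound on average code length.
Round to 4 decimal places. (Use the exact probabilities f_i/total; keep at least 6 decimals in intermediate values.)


Per-symbol terms -p_i * log2(p_i) with p_i = f_i/75:
  p = 18/75 = 0.240000: log2(p) = -2.058894, -p*log2(p) = 0.494134
  p = 10/75 = 0.133333: log2(p) = -2.906891, -p*log2(p) = 0.387585
  p = 13/75 = 0.173333: log2(p) = -2.528379, -p*log2(p) = 0.438252
  p = 3/75 = 0.040000: log2(p) = -4.643856, -p*log2(p) = 0.185754
  p = 12/75 = 0.160000: log2(p) = -2.643856, -p*log2(p) = 0.423017
  p = 19/75 = 0.253333: log2(p) = -1.980891, -p*log2(p) = 0.501826
H = 0.494134 + 0.387585 + 0.438252 + 0.185754 + 0.423017 + 0.501826 = 2.430568

H = 2.4306 bits/symbol


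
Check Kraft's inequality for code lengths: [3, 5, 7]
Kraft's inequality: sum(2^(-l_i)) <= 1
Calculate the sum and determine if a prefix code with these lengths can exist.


Sum = 2^(-3) + 2^(-5) + 2^(-7)
    = 0.125 + 0.03125 + 0.0078125
    = 21/128 = 0.1640625
Since 0.1640625 <= 1, Kraft's inequality IS satisfied.
A prefix code with these lengths CAN exist.

Kraft sum = 0.1640625. Satisfied.


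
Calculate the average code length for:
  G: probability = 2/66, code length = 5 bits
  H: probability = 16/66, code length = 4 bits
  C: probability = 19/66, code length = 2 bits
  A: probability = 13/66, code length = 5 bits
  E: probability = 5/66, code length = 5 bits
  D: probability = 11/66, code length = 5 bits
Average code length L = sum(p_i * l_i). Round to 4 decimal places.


Weighted contributions p_i * l_i:
  G: (2/66) * 5 = 10/66
  H: (16/66) * 4 = 64/66
  C: (19/66) * 2 = 38/66
  A: (13/66) * 5 = 65/66
  E: (5/66) * 5 = 25/66
  D: (11/66) * 5 = 55/66
Sum = (10 + 64 + 38 + 65 + 25 + 55)/66 = 257/66

L = 257/66 = 3.8939 bits/symbol


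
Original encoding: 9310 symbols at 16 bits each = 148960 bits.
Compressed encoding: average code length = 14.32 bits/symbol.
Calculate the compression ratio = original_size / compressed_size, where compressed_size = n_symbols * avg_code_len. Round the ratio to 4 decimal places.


original_size = n_symbols * orig_bits = 9310 * 16 = 148960 bits
compressed_size = n_symbols * avg_code_len = 9310 * 14.32 = 133319.2 bits
ratio = original_size / compressed_size = 148960 / 133319.2 = 1.1173

Compression ratio = 1.1173


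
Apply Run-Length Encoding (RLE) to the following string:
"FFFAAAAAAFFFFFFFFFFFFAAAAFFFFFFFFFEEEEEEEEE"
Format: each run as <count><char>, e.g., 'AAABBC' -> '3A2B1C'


Scanning runs left to right:
  i=0: run of 'F' x 3 -> '3F'
  i=3: run of 'A' x 6 -> '6A'
  i=9: run of 'F' x 12 -> '12F'
  i=21: run of 'A' x 4 -> '4A'
  i=25: run of 'F' x 9 -> '9F'
  i=34: run of 'E' x 9 -> '9E'

RLE = 3F6A12F4A9F9E


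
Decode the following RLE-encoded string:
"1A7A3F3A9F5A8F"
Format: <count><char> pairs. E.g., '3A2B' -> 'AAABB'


Expanding each <count><char> pair:
  1A -> 'A'
  7A -> 'AAAAAAA'
  3F -> 'FFF'
  3A -> 'AAA'
  9F -> 'FFFFFFFFF'
  5A -> 'AAAAA'
  8F -> 'FFFFFFFF'

Decoded = AAAAAAAAFFFAAAFFFFFFFFFAAAAAFFFFFFFF


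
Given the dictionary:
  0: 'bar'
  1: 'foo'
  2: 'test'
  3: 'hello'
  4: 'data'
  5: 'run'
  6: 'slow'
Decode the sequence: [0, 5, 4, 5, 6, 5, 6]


Look up each index in the dictionary:
  0 -> 'bar'
  5 -> 'run'
  4 -> 'data'
  5 -> 'run'
  6 -> 'slow'
  5 -> 'run'
  6 -> 'slow'

Decoded: "bar run data run slow run slow"


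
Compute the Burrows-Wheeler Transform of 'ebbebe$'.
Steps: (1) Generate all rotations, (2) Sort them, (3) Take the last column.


Rotations (sorted):
  0: $ebbebe -> last char: e
  1: bbebe$e -> last char: e
  2: be$ebbe -> last char: e
  3: bebe$eb -> last char: b
  4: e$ebbeb -> last char: b
  5: ebbebe$ -> last char: $
  6: ebe$ebb -> last char: b


BWT = eeebb$b


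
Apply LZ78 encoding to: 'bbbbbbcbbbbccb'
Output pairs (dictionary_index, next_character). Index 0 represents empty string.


LZ78 encoding steps:
Dictionary: {0: ''}
Step 1: w='' (idx 0), next='b' -> output (0, 'b'), add 'b' as idx 1
Step 2: w='b' (idx 1), next='b' -> output (1, 'b'), add 'bb' as idx 2
Step 3: w='bb' (idx 2), next='b' -> output (2, 'b'), add 'bbb' as idx 3
Step 4: w='' (idx 0), next='c' -> output (0, 'c'), add 'c' as idx 4
Step 5: w='bbb' (idx 3), next='b' -> output (3, 'b'), add 'bbbb' as idx 5
Step 6: w='c' (idx 4), next='c' -> output (4, 'c'), add 'cc' as idx 6
Step 7: w='b' (idx 1), end of input -> output (1, '')


Encoded: [(0, 'b'), (1, 'b'), (2, 'b'), (0, 'c'), (3, 'b'), (4, 'c'), (1, '')]


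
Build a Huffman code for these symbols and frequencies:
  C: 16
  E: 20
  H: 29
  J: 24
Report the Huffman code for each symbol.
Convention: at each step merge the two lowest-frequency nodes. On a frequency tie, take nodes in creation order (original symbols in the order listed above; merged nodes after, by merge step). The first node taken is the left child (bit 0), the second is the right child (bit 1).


Huffman tree construction:
Step 1: Merge C(16) + E(20) = 36
Step 2: Merge J(24) + H(29) = 53
Step 3: Merge (C+E)(36) + (J+H)(53) = 89
Read each symbol's code off the tree from the root (left child = 0, right child = 1).

Codes:
  C: 00 (length 2)
  E: 01 (length 2)
  H: 11 (length 2)
  J: 10 (length 2)
Average code length: 178/89 = 2.0000 bits/symbol


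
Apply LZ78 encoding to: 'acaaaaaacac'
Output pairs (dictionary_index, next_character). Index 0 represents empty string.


LZ78 encoding steps:
Dictionary: {0: ''}
Step 1: w='' (idx 0), next='a' -> output (0, 'a'), add 'a' as idx 1
Step 2: w='' (idx 0), next='c' -> output (0, 'c'), add 'c' as idx 2
Step 3: w='a' (idx 1), next='a' -> output (1, 'a'), add 'aa' as idx 3
Step 4: w='aa' (idx 3), next='a' -> output (3, 'a'), add 'aaa' as idx 4
Step 5: w='a' (idx 1), next='c' -> output (1, 'c'), add 'ac' as idx 5
Step 6: w='ac' (idx 5), end of input -> output (5, '')


Encoded: [(0, 'a'), (0, 'c'), (1, 'a'), (3, 'a'), (1, 'c'), (5, '')]


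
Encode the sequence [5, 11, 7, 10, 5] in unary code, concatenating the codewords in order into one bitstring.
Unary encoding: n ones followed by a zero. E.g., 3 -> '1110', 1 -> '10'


Encode each number as n ones followed by a terminating 0:
  5 -> 111110 (6 bits)
  11 -> 111111111110 (12 bits)
  7 -> 11111110 (8 bits)
  10 -> 11111111110 (11 bits)
  5 -> 111110 (6 bits)
Total length = 6 + 12 + 8 + 11 + 6 = 43 bits.

Unary([5, 11, 7, 10, 5]) = 1111101111111111101111111011111111110111110 (43 bits)


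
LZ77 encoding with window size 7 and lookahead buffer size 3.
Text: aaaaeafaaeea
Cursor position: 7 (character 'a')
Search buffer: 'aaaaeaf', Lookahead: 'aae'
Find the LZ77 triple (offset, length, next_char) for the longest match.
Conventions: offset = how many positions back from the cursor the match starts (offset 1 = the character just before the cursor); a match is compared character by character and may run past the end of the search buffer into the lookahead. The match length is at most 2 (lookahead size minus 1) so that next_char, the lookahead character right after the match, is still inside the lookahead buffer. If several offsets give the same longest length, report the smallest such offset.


Try each offset into the search buffer:
  offset=1 (pos 6, char 'f'): match length 0
  offset=2 (pos 5, char 'a'): match length 1
  offset=3 (pos 4, char 'e'): match length 0
  offset=4 (pos 3, char 'a'): match length 1
  offset=5 (pos 2, char 'a'): match length 2
  offset=6 (pos 1, char 'a'): match length 2
  offset=7 (pos 0, char 'a'): match length 2
Longest match has length 2, found at offsets 5, 6, 7; take the smallest, offset 5.
next_char = character at position 7 + 2 = 9 -> 'e'

Best match: offset=5, length=2 (matching 'aa' starting at position 2)
LZ77 triple: (5, 2, 'e')


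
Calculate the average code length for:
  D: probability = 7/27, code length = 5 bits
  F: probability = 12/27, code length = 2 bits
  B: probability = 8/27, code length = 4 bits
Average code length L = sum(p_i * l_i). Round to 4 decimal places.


Weighted contributions p_i * l_i:
  D: (7/27) * 5 = 35/27
  F: (12/27) * 2 = 24/27
  B: (8/27) * 4 = 32/27
Sum = (35 + 24 + 32)/27 = 91/27

L = 91/27 = 3.3704 bits/symbol


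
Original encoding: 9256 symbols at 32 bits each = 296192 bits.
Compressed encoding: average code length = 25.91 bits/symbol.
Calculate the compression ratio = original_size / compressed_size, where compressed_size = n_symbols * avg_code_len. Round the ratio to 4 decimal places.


original_size = n_symbols * orig_bits = 9256 * 32 = 296192 bits
compressed_size = n_symbols * avg_code_len = 9256 * 25.91 = 239822.96 bits
ratio = original_size / compressed_size = 296192 / 239822.96 = 1.235

Compression ratio = 1.235


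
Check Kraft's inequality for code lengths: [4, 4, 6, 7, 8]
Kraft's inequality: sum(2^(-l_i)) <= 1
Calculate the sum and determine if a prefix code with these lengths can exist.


Sum = 2^(-4) + 2^(-4) + 2^(-6) + 2^(-7) + 2^(-8)
    = 0.0625 + 0.0625 + 0.015625 + 0.0078125 + 0.00390625
    = 39/256 = 0.15234375
Since 0.15234375 <= 1, Kraft's inequality IS satisfied.
A prefix code with these lengths CAN exist.

Kraft sum = 0.15234375. Satisfied.


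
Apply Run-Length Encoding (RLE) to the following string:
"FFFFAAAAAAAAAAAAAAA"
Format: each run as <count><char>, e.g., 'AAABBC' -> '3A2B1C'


Scanning runs left to right:
  i=0: run of 'F' x 4 -> '4F'
  i=4: run of 'A' x 15 -> '15A'

RLE = 4F15A


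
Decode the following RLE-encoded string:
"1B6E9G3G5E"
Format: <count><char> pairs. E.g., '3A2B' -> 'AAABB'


Expanding each <count><char> pair:
  1B -> 'B'
  6E -> 'EEEEEE'
  9G -> 'GGGGGGGGG'
  3G -> 'GGG'
  5E -> 'EEEEE'

Decoded = BEEEEEEGGGGGGGGGGGGEEEEE


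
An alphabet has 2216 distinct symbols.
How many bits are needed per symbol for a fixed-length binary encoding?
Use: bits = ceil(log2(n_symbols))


log2(2216) = 11.1137
Bracket: 2^11 = 2048 < 2216 <= 2^12 = 4096
So ceil(log2(2216)) = 12

bits = ceil(log2(2216)) = ceil(11.1137) = 12 bits


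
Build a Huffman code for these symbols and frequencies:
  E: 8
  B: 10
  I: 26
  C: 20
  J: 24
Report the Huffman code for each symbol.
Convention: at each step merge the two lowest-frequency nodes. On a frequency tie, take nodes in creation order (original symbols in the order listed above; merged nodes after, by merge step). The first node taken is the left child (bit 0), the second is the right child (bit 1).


Huffman tree construction:
Step 1: Merge E(8) + B(10) = 18
Step 2: Merge (E+B)(18) + C(20) = 38
Step 3: Merge J(24) + I(26) = 50
Step 4: Merge ((E+B)+C)(38) + (J+I)(50) = 88
Read each symbol's code off the tree from the root (left child = 0, right child = 1).

Codes:
  E: 000 (length 3)
  B: 001 (length 3)
  I: 11 (length 2)
  C: 01 (length 2)
  J: 10 (length 2)
Average code length: 194/88 = 2.2045 bits/symbol


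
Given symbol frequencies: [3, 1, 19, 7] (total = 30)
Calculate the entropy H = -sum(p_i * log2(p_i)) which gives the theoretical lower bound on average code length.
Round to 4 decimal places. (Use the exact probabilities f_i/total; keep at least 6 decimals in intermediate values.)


Per-symbol terms -p_i * log2(p_i) with p_i = f_i/30:
  p = 3/30 = 0.100000: log2(p) = -3.321928, -p*log2(p) = 0.332193
  p = 1/30 = 0.033333: log2(p) = -4.906891, -p*log2(p) = 0.163563
  p = 19/30 = 0.633333: log2(p) = -0.658963, -p*log2(p) = 0.417343
  p = 7/30 = 0.233333: log2(p) = -2.099536, -p*log2(p) = 0.489892
H = 0.332193 + 0.163563 + 0.417343 + 0.489892 = 1.402991

H = 1.403 bits/symbol


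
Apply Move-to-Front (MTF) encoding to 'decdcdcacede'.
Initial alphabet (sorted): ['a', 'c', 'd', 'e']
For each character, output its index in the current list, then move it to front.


MTF encoding:
'd': index 2 in ['a', 'c', 'd', 'e'] -> ['d', 'a', 'c', 'e']
'e': index 3 in ['d', 'a', 'c', 'e'] -> ['e', 'd', 'a', 'c']
'c': index 3 in ['e', 'd', 'a', 'c'] -> ['c', 'e', 'd', 'a']
'd': index 2 in ['c', 'e', 'd', 'a'] -> ['d', 'c', 'e', 'a']
'c': index 1 in ['d', 'c', 'e', 'a'] -> ['c', 'd', 'e', 'a']
'd': index 1 in ['c', 'd', 'e', 'a'] -> ['d', 'c', 'e', 'a']
'c': index 1 in ['d', 'c', 'e', 'a'] -> ['c', 'd', 'e', 'a']
'a': index 3 in ['c', 'd', 'e', 'a'] -> ['a', 'c', 'd', 'e']
'c': index 1 in ['a', 'c', 'd', 'e'] -> ['c', 'a', 'd', 'e']
'e': index 3 in ['c', 'a', 'd', 'e'] -> ['e', 'c', 'a', 'd']
'd': index 3 in ['e', 'c', 'a', 'd'] -> ['d', 'e', 'c', 'a']
'e': index 1 in ['d', 'e', 'c', 'a'] -> ['e', 'd', 'c', 'a']


Output: [2, 3, 3, 2, 1, 1, 1, 3, 1, 3, 3, 1]


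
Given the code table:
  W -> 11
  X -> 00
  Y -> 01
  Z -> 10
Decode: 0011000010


Decoding:
00 -> X
11 -> W
00 -> X
00 -> X
10 -> Z


Result: XWXXZ


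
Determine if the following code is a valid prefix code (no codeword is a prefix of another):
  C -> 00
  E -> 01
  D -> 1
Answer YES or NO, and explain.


Checking each pair (does one codeword prefix another?):
  C='00' vs E='01': no prefix
  C='00' vs D='1': no prefix
  E='01' vs C='00': no prefix
  E='01' vs D='1': no prefix
  D='1' vs C='00': no prefix
  D='1' vs E='01': no prefix
No violation found over all pairs.

YES -- this is a valid prefix code. No codeword is a prefix of any other codeword.


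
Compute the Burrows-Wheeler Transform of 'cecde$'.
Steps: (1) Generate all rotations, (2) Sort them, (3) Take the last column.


Rotations (sorted):
  0: $cecde -> last char: e
  1: cde$ce -> last char: e
  2: cecde$ -> last char: $
  3: de$cec -> last char: c
  4: e$cecd -> last char: d
  5: ecde$c -> last char: c


BWT = ee$cdc


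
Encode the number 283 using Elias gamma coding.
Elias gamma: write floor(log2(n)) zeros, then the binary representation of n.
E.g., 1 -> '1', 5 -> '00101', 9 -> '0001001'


num_bits = floor(log2(283)) + 1 = 9
leading_zeros = num_bits - 1 = 8
binary(283) = 100011011

Elias gamma(283) = '00000000' + '100011011' = 00000000100011011 (17 bits)


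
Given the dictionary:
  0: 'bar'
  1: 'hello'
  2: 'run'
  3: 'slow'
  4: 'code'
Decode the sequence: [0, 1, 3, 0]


Look up each index in the dictionary:
  0 -> 'bar'
  1 -> 'hello'
  3 -> 'slow'
  0 -> 'bar'

Decoded: "bar hello slow bar"


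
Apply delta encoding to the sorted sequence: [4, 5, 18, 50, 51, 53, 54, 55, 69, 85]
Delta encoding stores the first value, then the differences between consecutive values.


First value: 4
Deltas:
  5 - 4 = 1
  18 - 5 = 13
  50 - 18 = 32
  51 - 50 = 1
  53 - 51 = 2
  54 - 53 = 1
  55 - 54 = 1
  69 - 55 = 14
  85 - 69 = 16


Delta encoded: [4, 1, 13, 32, 1, 2, 1, 1, 14, 16]


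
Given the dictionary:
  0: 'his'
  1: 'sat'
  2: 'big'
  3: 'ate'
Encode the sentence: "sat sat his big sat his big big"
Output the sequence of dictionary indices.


Look up each word in the dictionary:
  'sat' -> 1
  'sat' -> 1
  'his' -> 0
  'big' -> 2
  'sat' -> 1
  'his' -> 0
  'big' -> 2
  'big' -> 2

Encoded: [1, 1, 0, 2, 1, 0, 2, 2]


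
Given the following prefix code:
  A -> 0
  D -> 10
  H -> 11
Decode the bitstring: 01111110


Decoding step by step:
Bits 0 -> A
Bits 11 -> H
Bits 11 -> H
Bits 11 -> H
Bits 0 -> A


Decoded message: AHHHA


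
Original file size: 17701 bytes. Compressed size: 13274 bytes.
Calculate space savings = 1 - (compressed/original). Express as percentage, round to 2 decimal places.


ratio = compressed/original = 13274/17701 = 0.749901
savings = 1 - ratio = 1 - 0.749901 = 0.250099
as a percentage: 0.250099 * 100 = 25.01%

Space savings = 1 - 13274/17701 = 25.01%


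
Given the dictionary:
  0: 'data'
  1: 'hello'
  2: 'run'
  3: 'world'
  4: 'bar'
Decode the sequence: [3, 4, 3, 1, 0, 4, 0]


Look up each index in the dictionary:
  3 -> 'world'
  4 -> 'bar'
  3 -> 'world'
  1 -> 'hello'
  0 -> 'data'
  4 -> 'bar'
  0 -> 'data'

Decoded: "world bar world hello data bar data"


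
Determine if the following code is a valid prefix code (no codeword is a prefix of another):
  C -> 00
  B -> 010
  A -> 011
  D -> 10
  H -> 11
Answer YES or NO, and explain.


Checking each pair (does one codeword prefix another?):
  C='00' vs B='010': no prefix
  C='00' vs A='011': no prefix
  C='00' vs D='10': no prefix
  C='00' vs H='11': no prefix
  B='010' vs C='00': no prefix
  B='010' vs A='011': no prefix
  B='010' vs D='10': no prefix
  B='010' vs H='11': no prefix
  A='011' vs C='00': no prefix
  A='011' vs B='010': no prefix
  A='011' vs D='10': no prefix
  A='011' vs H='11': no prefix
  D='10' vs C='00': no prefix
  D='10' vs B='010': no prefix
  D='10' vs A='011': no prefix
  D='10' vs H='11': no prefix
  H='11' vs C='00': no prefix
  H='11' vs B='010': no prefix
  H='11' vs A='011': no prefix
  H='11' vs D='10': no prefix
No violation found over all pairs.

YES -- this is a valid prefix code. No codeword is a prefix of any other codeword.


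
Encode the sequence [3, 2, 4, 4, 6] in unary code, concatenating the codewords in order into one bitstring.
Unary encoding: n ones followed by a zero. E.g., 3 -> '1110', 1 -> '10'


Encode each number as n ones followed by a terminating 0:
  3 -> 1110 (4 bits)
  2 -> 110 (3 bits)
  4 -> 11110 (5 bits)
  4 -> 11110 (5 bits)
  6 -> 1111110 (7 bits)
Total length = 4 + 3 + 5 + 5 + 7 = 24 bits.

Unary([3, 2, 4, 4, 6]) = 111011011110111101111110 (24 bits)


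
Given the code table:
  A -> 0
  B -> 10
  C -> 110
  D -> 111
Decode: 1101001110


Decoding:
110 -> C
10 -> B
0 -> A
111 -> D
0 -> A


Result: CBADA


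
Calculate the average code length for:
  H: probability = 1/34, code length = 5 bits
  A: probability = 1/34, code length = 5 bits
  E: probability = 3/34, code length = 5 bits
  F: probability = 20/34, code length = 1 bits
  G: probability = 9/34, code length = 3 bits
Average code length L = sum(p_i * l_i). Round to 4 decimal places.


Weighted contributions p_i * l_i:
  H: (1/34) * 5 = 5/34
  A: (1/34) * 5 = 5/34
  E: (3/34) * 5 = 15/34
  F: (20/34) * 1 = 20/34
  G: (9/34) * 3 = 27/34
Sum = (5 + 5 + 15 + 20 + 27)/34 = 72/34

L = 72/34 = 2.1176 bits/symbol


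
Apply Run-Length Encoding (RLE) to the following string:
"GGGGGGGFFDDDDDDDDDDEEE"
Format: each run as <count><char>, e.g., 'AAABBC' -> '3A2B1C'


Scanning runs left to right:
  i=0: run of 'G' x 7 -> '7G'
  i=7: run of 'F' x 2 -> '2F'
  i=9: run of 'D' x 10 -> '10D'
  i=19: run of 'E' x 3 -> '3E'

RLE = 7G2F10D3E


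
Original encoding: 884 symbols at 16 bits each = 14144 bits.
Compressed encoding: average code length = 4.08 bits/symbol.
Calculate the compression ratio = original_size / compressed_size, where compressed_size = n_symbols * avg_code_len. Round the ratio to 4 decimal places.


original_size = n_symbols * orig_bits = 884 * 16 = 14144 bits
compressed_size = n_symbols * avg_code_len = 884 * 4.08 = 3606.72 bits
ratio = original_size / compressed_size = 14144 / 3606.72 = 3.9216

Compression ratio = 3.9216


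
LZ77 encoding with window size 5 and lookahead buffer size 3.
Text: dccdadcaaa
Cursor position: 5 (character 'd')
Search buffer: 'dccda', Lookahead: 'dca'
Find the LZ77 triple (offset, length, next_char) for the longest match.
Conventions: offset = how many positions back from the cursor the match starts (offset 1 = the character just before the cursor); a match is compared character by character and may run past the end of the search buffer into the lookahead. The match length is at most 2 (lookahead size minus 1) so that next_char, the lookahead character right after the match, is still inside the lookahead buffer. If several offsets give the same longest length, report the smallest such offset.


Try each offset into the search buffer:
  offset=1 (pos 4, char 'a'): match length 0
  offset=2 (pos 3, char 'd'): match length 1
  offset=3 (pos 2, char 'c'): match length 0
  offset=4 (pos 1, char 'c'): match length 0
  offset=5 (pos 0, char 'd'): match length 2
Longest match has length 2 at offset 5.
next_char = character at position 5 + 2 = 7 -> 'a'

Best match: offset=5, length=2 (matching 'dc' starting at position 0)
LZ77 triple: (5, 2, 'a')


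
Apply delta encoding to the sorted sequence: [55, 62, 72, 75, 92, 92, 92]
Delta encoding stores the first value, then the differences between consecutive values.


First value: 55
Deltas:
  62 - 55 = 7
  72 - 62 = 10
  75 - 72 = 3
  92 - 75 = 17
  92 - 92 = 0
  92 - 92 = 0


Delta encoded: [55, 7, 10, 3, 17, 0, 0]


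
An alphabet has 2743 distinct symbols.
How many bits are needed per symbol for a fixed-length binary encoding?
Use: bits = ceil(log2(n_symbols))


log2(2743) = 11.4215
Bracket: 2^11 = 2048 < 2743 <= 2^12 = 4096
So ceil(log2(2743)) = 12

bits = ceil(log2(2743)) = ceil(11.4215) = 12 bits


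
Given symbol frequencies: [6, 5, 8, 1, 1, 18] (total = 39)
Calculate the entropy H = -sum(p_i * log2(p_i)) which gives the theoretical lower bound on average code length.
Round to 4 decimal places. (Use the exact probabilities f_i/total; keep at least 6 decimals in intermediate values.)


Per-symbol terms -p_i * log2(p_i) with p_i = f_i/39:
  p = 6/39 = 0.153846: log2(p) = -2.700440, -p*log2(p) = 0.415452
  p = 5/39 = 0.128205: log2(p) = -2.963474, -p*log2(p) = 0.379933
  p = 8/39 = 0.205128: log2(p) = -2.285402, -p*log2(p) = 0.468800
  p = 1/39 = 0.025641: log2(p) = -5.285402, -p*log2(p) = 0.135523
  p = 1/39 = 0.025641: log2(p) = -5.285402, -p*log2(p) = 0.135523
  p = 18/39 = 0.461538: log2(p) = -1.115477, -p*log2(p) = 0.514836
H = 0.415452 + 0.379933 + 0.468800 + 0.135523 + 0.135523 + 0.514836 = 2.050067

H = 2.0501 bits/symbol


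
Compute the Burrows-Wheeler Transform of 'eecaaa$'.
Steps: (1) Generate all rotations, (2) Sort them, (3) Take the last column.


Rotations (sorted):
  0: $eecaaa -> last char: a
  1: a$eecaa -> last char: a
  2: aa$eeca -> last char: a
  3: aaa$eec -> last char: c
  4: caaa$ee -> last char: e
  5: ecaaa$e -> last char: e
  6: eecaaa$ -> last char: $


BWT = aaacee$


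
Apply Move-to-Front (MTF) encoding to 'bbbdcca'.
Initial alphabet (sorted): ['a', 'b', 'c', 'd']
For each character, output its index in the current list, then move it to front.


MTF encoding:
'b': index 1 in ['a', 'b', 'c', 'd'] -> ['b', 'a', 'c', 'd']
'b': index 0 in ['b', 'a', 'c', 'd'] -> ['b', 'a', 'c', 'd']
'b': index 0 in ['b', 'a', 'c', 'd'] -> ['b', 'a', 'c', 'd']
'd': index 3 in ['b', 'a', 'c', 'd'] -> ['d', 'b', 'a', 'c']
'c': index 3 in ['d', 'b', 'a', 'c'] -> ['c', 'd', 'b', 'a']
'c': index 0 in ['c', 'd', 'b', 'a'] -> ['c', 'd', 'b', 'a']
'a': index 3 in ['c', 'd', 'b', 'a'] -> ['a', 'c', 'd', 'b']


Output: [1, 0, 0, 3, 3, 0, 3]


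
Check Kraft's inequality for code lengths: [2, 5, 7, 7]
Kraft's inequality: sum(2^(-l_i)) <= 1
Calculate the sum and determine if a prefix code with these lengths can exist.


Sum = 2^(-2) + 2^(-5) + 2^(-7) + 2^(-7)
    = 0.25 + 0.03125 + 0.0078125 + 0.0078125
    = 38/128 = 0.296875
Since 0.296875 <= 1, Kraft's inequality IS satisfied.
A prefix code with these lengths CAN exist.

Kraft sum = 0.296875. Satisfied.


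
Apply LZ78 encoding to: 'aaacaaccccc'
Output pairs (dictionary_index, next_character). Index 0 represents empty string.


LZ78 encoding steps:
Dictionary: {0: ''}
Step 1: w='' (idx 0), next='a' -> output (0, 'a'), add 'a' as idx 1
Step 2: w='a' (idx 1), next='a' -> output (1, 'a'), add 'aa' as idx 2
Step 3: w='' (idx 0), next='c' -> output (0, 'c'), add 'c' as idx 3
Step 4: w='aa' (idx 2), next='c' -> output (2, 'c'), add 'aac' as idx 4
Step 5: w='c' (idx 3), next='c' -> output (3, 'c'), add 'cc' as idx 5
Step 6: w='cc' (idx 5), end of input -> output (5, '')


Encoded: [(0, 'a'), (1, 'a'), (0, 'c'), (2, 'c'), (3, 'c'), (5, '')]


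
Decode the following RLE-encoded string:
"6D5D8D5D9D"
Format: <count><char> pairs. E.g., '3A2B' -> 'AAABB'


Expanding each <count><char> pair:
  6D -> 'DDDDDD'
  5D -> 'DDDDD'
  8D -> 'DDDDDDDD'
  5D -> 'DDDDD'
  9D -> 'DDDDDDDDD'

Decoded = DDDDDDDDDDDDDDDDDDDDDDDDDDDDDDDDD


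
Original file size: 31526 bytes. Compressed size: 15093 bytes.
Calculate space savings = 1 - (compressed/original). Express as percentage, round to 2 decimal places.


ratio = compressed/original = 15093/31526 = 0.478748
savings = 1 - ratio = 1 - 0.478748 = 0.521252
as a percentage: 0.521252 * 100 = 52.13%

Space savings = 1 - 15093/31526 = 52.13%


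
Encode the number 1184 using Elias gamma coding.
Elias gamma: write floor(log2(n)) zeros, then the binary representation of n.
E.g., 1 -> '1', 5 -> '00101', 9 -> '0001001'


num_bits = floor(log2(1184)) + 1 = 11
leading_zeros = num_bits - 1 = 10
binary(1184) = 10010100000

Elias gamma(1184) = '0000000000' + '10010100000' = 000000000010010100000 (21 bits)


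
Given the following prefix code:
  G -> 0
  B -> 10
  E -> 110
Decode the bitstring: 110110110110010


Decoding step by step:
Bits 110 -> E
Bits 110 -> E
Bits 110 -> E
Bits 110 -> E
Bits 0 -> G
Bits 10 -> B


Decoded message: EEEEGB


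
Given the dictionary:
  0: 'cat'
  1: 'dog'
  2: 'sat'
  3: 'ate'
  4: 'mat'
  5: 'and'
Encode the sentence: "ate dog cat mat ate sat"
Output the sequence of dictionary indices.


Look up each word in the dictionary:
  'ate' -> 3
  'dog' -> 1
  'cat' -> 0
  'mat' -> 4
  'ate' -> 3
  'sat' -> 2

Encoded: [3, 1, 0, 4, 3, 2]


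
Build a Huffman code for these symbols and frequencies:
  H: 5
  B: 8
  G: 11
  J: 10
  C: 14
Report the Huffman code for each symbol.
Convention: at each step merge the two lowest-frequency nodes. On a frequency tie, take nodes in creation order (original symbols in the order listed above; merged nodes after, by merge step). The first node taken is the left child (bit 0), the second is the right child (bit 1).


Huffman tree construction:
Step 1: Merge H(5) + B(8) = 13
Step 2: Merge J(10) + G(11) = 21
Step 3: Merge (H+B)(13) + C(14) = 27
Step 4: Merge (J+G)(21) + ((H+B)+C)(27) = 48
Read each symbol's code off the tree from the root (left child = 0, right child = 1).

Codes:
  H: 100 (length 3)
  B: 101 (length 3)
  G: 01 (length 2)
  J: 00 (length 2)
  C: 11 (length 2)
Average code length: 109/48 = 2.2708 bits/symbol


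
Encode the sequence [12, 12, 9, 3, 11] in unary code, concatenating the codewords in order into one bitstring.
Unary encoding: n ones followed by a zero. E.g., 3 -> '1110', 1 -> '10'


Encode each number as n ones followed by a terminating 0:
  12 -> 1111111111110 (13 bits)
  12 -> 1111111111110 (13 bits)
  9 -> 1111111110 (10 bits)
  3 -> 1110 (4 bits)
  11 -> 111111111110 (12 bits)
Total length = 13 + 13 + 10 + 4 + 12 = 52 bits.

Unary([12, 12, 9, 3, 11]) = 1111111111110111111111111011111111101110111111111110 (52 bits)


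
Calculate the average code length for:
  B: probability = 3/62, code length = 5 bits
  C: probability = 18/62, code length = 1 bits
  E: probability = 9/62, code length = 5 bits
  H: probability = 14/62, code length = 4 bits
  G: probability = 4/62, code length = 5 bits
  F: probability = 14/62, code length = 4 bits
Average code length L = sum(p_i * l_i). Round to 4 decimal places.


Weighted contributions p_i * l_i:
  B: (3/62) * 5 = 15/62
  C: (18/62) * 1 = 18/62
  E: (9/62) * 5 = 45/62
  H: (14/62) * 4 = 56/62
  G: (4/62) * 5 = 20/62
  F: (14/62) * 4 = 56/62
Sum = (15 + 18 + 45 + 56 + 20 + 56)/62 = 210/62

L = 210/62 = 3.3871 bits/symbol


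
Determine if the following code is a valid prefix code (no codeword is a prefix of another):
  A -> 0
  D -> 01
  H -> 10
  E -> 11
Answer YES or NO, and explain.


Checking each pair (does one codeword prefix another?):
  A='0' vs D='01': prefix -- VIOLATION

NO -- this is NOT a valid prefix code. A (0) is a prefix of D (01).


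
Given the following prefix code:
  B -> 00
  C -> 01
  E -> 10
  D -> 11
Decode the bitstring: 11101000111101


Decoding step by step:
Bits 11 -> D
Bits 10 -> E
Bits 10 -> E
Bits 00 -> B
Bits 11 -> D
Bits 11 -> D
Bits 01 -> C


Decoded message: DEEBDDC


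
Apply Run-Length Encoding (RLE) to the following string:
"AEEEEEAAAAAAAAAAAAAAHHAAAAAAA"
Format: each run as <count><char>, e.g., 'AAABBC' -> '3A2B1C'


Scanning runs left to right:
  i=0: run of 'A' x 1 -> '1A'
  i=1: run of 'E' x 5 -> '5E'
  i=6: run of 'A' x 14 -> '14A'
  i=20: run of 'H' x 2 -> '2H'
  i=22: run of 'A' x 7 -> '7A'

RLE = 1A5E14A2H7A


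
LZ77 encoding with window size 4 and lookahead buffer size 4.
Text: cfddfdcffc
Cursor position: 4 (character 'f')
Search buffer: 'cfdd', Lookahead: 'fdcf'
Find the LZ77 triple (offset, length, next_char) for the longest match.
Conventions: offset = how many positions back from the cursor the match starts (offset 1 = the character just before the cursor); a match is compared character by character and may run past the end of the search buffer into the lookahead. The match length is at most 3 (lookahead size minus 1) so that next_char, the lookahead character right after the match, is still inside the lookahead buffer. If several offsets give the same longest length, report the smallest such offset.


Try each offset into the search buffer:
  offset=1 (pos 3, char 'd'): match length 0
  offset=2 (pos 2, char 'd'): match length 0
  offset=3 (pos 1, char 'f'): match length 2
  offset=4 (pos 0, char 'c'): match length 0
Longest match has length 2 at offset 3.
next_char = character at position 4 + 2 = 6 -> 'c'

Best match: offset=3, length=2 (matching 'fd' starting at position 1)
LZ77 triple: (3, 2, 'c')


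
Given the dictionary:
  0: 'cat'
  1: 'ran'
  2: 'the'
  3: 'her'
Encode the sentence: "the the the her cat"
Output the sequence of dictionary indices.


Look up each word in the dictionary:
  'the' -> 2
  'the' -> 2
  'the' -> 2
  'her' -> 3
  'cat' -> 0

Encoded: [2, 2, 2, 3, 0]


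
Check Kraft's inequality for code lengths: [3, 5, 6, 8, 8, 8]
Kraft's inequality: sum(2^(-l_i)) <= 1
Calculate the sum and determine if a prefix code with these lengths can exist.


Sum = 2^(-3) + 2^(-5) + 2^(-6) + 2^(-8) + 2^(-8) + 2^(-8)
    = 0.125 + 0.03125 + 0.015625 + 0.00390625 + 0.00390625 + 0.00390625
    = 47/256 = 0.18359375
Since 0.18359375 <= 1, Kraft's inequality IS satisfied.
A prefix code with these lengths CAN exist.

Kraft sum = 0.18359375. Satisfied.


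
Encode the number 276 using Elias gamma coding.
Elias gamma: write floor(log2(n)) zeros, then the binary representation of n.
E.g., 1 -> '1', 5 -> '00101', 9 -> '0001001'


num_bits = floor(log2(276)) + 1 = 9
leading_zeros = num_bits - 1 = 8
binary(276) = 100010100

Elias gamma(276) = '00000000' + '100010100' = 00000000100010100 (17 bits)


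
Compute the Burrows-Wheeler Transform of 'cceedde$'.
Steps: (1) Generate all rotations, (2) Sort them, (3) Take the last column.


Rotations (sorted):
  0: $cceedde -> last char: e
  1: cceedde$ -> last char: $
  2: ceedde$c -> last char: c
  3: dde$ccee -> last char: e
  4: de$cceed -> last char: d
  5: e$cceedd -> last char: d
  6: edde$cce -> last char: e
  7: eedde$cc -> last char: c


BWT = e$ceddec


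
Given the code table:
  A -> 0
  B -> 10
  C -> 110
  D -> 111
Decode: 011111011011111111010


Decoding:
0 -> A
111 -> D
110 -> C
110 -> C
111 -> D
111 -> D
110 -> C
10 -> B


Result: ADCCDDCB


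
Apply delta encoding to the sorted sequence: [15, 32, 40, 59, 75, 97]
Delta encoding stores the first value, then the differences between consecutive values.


First value: 15
Deltas:
  32 - 15 = 17
  40 - 32 = 8
  59 - 40 = 19
  75 - 59 = 16
  97 - 75 = 22


Delta encoded: [15, 17, 8, 19, 16, 22]


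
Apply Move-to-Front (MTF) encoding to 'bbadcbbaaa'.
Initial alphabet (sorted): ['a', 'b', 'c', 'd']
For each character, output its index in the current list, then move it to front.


MTF encoding:
'b': index 1 in ['a', 'b', 'c', 'd'] -> ['b', 'a', 'c', 'd']
'b': index 0 in ['b', 'a', 'c', 'd'] -> ['b', 'a', 'c', 'd']
'a': index 1 in ['b', 'a', 'c', 'd'] -> ['a', 'b', 'c', 'd']
'd': index 3 in ['a', 'b', 'c', 'd'] -> ['d', 'a', 'b', 'c']
'c': index 3 in ['d', 'a', 'b', 'c'] -> ['c', 'd', 'a', 'b']
'b': index 3 in ['c', 'd', 'a', 'b'] -> ['b', 'c', 'd', 'a']
'b': index 0 in ['b', 'c', 'd', 'a'] -> ['b', 'c', 'd', 'a']
'a': index 3 in ['b', 'c', 'd', 'a'] -> ['a', 'b', 'c', 'd']
'a': index 0 in ['a', 'b', 'c', 'd'] -> ['a', 'b', 'c', 'd']
'a': index 0 in ['a', 'b', 'c', 'd'] -> ['a', 'b', 'c', 'd']


Output: [1, 0, 1, 3, 3, 3, 0, 3, 0, 0]


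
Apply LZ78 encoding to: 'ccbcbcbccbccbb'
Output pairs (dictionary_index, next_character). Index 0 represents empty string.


LZ78 encoding steps:
Dictionary: {0: ''}
Step 1: w='' (idx 0), next='c' -> output (0, 'c'), add 'c' as idx 1
Step 2: w='c' (idx 1), next='b' -> output (1, 'b'), add 'cb' as idx 2
Step 3: w='cb' (idx 2), next='c' -> output (2, 'c'), add 'cbc' as idx 3
Step 4: w='' (idx 0), next='b' -> output (0, 'b'), add 'b' as idx 4
Step 5: w='c' (idx 1), next='c' -> output (1, 'c'), add 'cc' as idx 5
Step 6: w='b' (idx 4), next='c' -> output (4, 'c'), add 'bc' as idx 6
Step 7: w='cb' (idx 2), next='b' -> output (2, 'b'), add 'cbb' as idx 7


Encoded: [(0, 'c'), (1, 'b'), (2, 'c'), (0, 'b'), (1, 'c'), (4, 'c'), (2, 'b')]


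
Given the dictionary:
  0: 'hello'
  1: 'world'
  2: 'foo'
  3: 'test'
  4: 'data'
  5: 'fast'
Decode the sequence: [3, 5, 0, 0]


Look up each index in the dictionary:
  3 -> 'test'
  5 -> 'fast'
  0 -> 'hello'
  0 -> 'hello'

Decoded: "test fast hello hello"


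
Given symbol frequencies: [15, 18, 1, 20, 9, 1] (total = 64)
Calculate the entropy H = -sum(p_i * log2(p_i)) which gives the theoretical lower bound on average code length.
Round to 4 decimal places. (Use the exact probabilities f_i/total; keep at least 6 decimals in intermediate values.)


Per-symbol terms -p_i * log2(p_i) with p_i = f_i/64:
  p = 15/64 = 0.234375: log2(p) = -2.093109, -p*log2(p) = 0.490573
  p = 18/64 = 0.281250: log2(p) = -1.830075, -p*log2(p) = 0.514709
  p = 1/64 = 0.015625: log2(p) = -6.000000, -p*log2(p) = 0.093750
  p = 20/64 = 0.312500: log2(p) = -1.678072, -p*log2(p) = 0.524397
  p = 9/64 = 0.140625: log2(p) = -2.830075, -p*log2(p) = 0.397979
  p = 1/64 = 0.015625: log2(p) = -6.000000, -p*log2(p) = 0.093750
H = 0.490573 + 0.514709 + 0.093750 + 0.524397 + 0.397979 + 0.093750 = 2.115158

H = 2.1152 bits/symbol


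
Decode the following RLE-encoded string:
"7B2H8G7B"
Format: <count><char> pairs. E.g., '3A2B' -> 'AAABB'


Expanding each <count><char> pair:
  7B -> 'BBBBBBB'
  2H -> 'HH'
  8G -> 'GGGGGGGG'
  7B -> 'BBBBBBB'

Decoded = BBBBBBBHHGGGGGGGGBBBBBBB


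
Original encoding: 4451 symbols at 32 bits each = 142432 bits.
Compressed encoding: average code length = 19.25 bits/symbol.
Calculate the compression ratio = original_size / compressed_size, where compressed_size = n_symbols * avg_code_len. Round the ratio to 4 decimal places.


original_size = n_symbols * orig_bits = 4451 * 32 = 142432 bits
compressed_size = n_symbols * avg_code_len = 4451 * 19.25 = 85681.75 bits
ratio = original_size / compressed_size = 142432 / 85681.75 = 1.6623

Compression ratio = 1.6623


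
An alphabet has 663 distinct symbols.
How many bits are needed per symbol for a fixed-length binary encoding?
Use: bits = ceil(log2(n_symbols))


log2(663) = 9.3729
Bracket: 2^9 = 512 < 663 <= 2^10 = 1024
So ceil(log2(663)) = 10

bits = ceil(log2(663)) = ceil(9.3729) = 10 bits
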